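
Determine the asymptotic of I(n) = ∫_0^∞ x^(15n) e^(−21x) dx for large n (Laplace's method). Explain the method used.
I(n) ~ (sqrt(2π·15n) / 21) · (15n/(21e))^(15n)

Write the integrand as exp(15n ln x − 21x) and set f(x) = 15n ln x − 21x. Then f'(x) = 15n/x − 21 = 0 at x* = 15n/21, and f''(x*) = −15n/x*^2 = −21^2/(15n). Laplace's method (interior maximum) gives
  I(n) ~ e^(f(x*)) · sqrt(2π / |f''(x*)|)
        = exp(15n ln(15n/21) − 15n) · sqrt(2π · 15n / 21^2)
        = (15n/21)^(15n) e^(−15n) · sqrt(2π·15n) / 21
        = (sqrt(2π·15n) / 21) · (15n/(21e))^(15n).
This matches Γ(15n+1)/21^(15n+1) with Stirling applied to Γ.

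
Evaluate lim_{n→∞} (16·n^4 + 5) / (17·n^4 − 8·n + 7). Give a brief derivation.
lim = 16/17

For large n the leading n^4 terms dominate both numerator and denominator. Dividing top and bottom by n^4, every other term tends to 0, leaving 16/17.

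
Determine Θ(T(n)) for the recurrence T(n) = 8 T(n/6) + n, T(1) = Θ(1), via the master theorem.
T(n) = Θ(n^(log_6 8))

Master theorem: compare f(n) = n to n^(log_6 8) where log_6 8 ≈ 1.161. Since 1 < log_6 8, we have f(n) = O(n^(log_6 8 − ε)) for some ε > 0 — Case 1. Hence T(n) = Θ(n^(log_6 8)).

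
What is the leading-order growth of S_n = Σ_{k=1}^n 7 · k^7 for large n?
S_n ~ 7 · n^8 / 8

By integral comparison (Euler-Maclaurin), Σ_{k=1}^n 7 · k^7 = 7 · ∫_0^n x^7 dx + O(n^7) = 7 · n^8/8 + O(n^7). (Equivalently, Faulhaber's formula gives the same leading term.)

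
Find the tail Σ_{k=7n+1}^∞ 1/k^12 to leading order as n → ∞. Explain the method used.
Σ_{k>7n} 1/k^12 ~ 1/(11 · (7n)^11)

Compare to the integral: ∫_{7n}^∞ x^(−12) dx = [−x^(−11)/11]_{7n}^∞ = 1/((12−1)·(7n)^11). Euler-Maclaurin then gives
  Σ_{k>7n} 1/k^12 = ∫_{7n}^∞ dx/x^12 − 1/(2·(7n)^12) + O(1/(7n)^13).
(Equivalently this is ζ(12) − Σ_{k≤7n} 1/k^12.)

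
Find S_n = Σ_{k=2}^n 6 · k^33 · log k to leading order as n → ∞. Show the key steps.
S_n ~ 3 · n^34 log n / 17 − 3 · n^34 / 578

By integral comparison, S_n = ∫_1^n 6 · x^33 · log x dx + O(n^33 · log n). For the integral, ∫ x^33 log x dx = n^34 log n / 34 − n^34/1156 (integration by parts). Hence S_n ~ 3 · n^34 log n / 17 − 3 · n^34 / 578.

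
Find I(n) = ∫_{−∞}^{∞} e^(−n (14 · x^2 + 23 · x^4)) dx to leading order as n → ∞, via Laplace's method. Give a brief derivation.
I(n) ~ sqrt(π/(14n))

φ(x) = 14 · x^2 + 23 · x^4 has its unique global minimum at x* = 0 (since φ'(x) = 28x + 92x^3 = 0 only at x = 0 for real x with both coefficients positive, and φ → ∞ as |x| → ∞). At x* = 0, φ(0) = 0 and φ''(0) = 28. Laplace's method then gives
  I(n) ~ sqrt(2π / (n · φ''(0))) · e^(−n φ(0)) = sqrt(2π / (28n)) = sqrt(π/(14n)).
The 23 · x^4 term contributes only at subleading order (an O(1/n) relative correction).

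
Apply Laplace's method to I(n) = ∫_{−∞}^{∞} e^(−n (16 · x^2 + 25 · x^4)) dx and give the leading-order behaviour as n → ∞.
I(n) ~ sqrt(π/(16n))

φ(x) = 16 · x^2 + 25 · x^4 has its unique global minimum at x* = 0 (since φ'(x) = 32x + 100x^3 = 0 only at x = 0 for real x with both coefficients positive, and φ → ∞ as |x| → ∞). At x* = 0, φ(0) = 0 and φ''(0) = 32. Laplace's method then gives
  I(n) ~ sqrt(2π / (n · φ''(0))) · e^(−n φ(0)) = sqrt(2π / (32n)) = sqrt(π/(16n)).
The 25 · x^4 term contributes only at subleading order (an O(1/n) relative correction).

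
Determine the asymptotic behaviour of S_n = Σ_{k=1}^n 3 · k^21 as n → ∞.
S_n ~ 3 · n^22 / 22

By integral comparison (Euler-Maclaurin), Σ_{k=1}^n 3 · k^21 = 3 · ∫_0^n x^21 dx + O(n^21) = 3 · n^22/22 + O(n^21). (Equivalently, Faulhaber's formula gives the same leading term.)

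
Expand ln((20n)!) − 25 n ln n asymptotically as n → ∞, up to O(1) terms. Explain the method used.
ln((20n)!) − 25 n ln n = −5 n ln n + 20(ln 20 − 1) n + (1/2) ln(2π·20n) + O(1/n)

Stirling: ln((20n)!) = 20n ln(20n) − 20n + (1/2) ln(2π·20n) + O(1/n).
Expand 20n ln(20n) = 20n (ln n + ln 20) = 20n ln n + 20n ln 20.
Subtract 25n ln n: leading term is (20 − 25) n ln n = −5 n ln n. The next term is 20n ln 20 − 20n = 20(ln 20 − 1) n. Then the (1/2) ln(2π·20n) correction.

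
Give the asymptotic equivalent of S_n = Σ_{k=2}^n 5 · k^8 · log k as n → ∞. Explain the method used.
S_n ~ 5 · n^9 log n / 9 − 5 · n^9 / 81

By integral comparison, S_n = ∫_1^n 5 · x^8 · log x dx + O(n^8 · log n). For the integral, ∫ x^8 log x dx = n^9 log n / 9 − n^9/81 (integration by parts). Hence S_n ~ 5 · n^9 log n / 9 − 5 · n^9 / 81.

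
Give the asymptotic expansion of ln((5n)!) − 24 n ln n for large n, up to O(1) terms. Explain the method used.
ln((5n)!) − 24 n ln n = −19 n ln n + 5(ln 5 − 1) n + (1/2) ln(2π·5n) + O(1/n)

Stirling: ln((5n)!) = 5n ln(5n) − 5n + (1/2) ln(2π·5n) + O(1/n).
Expand 5n ln(5n) = 5n (ln n + ln 5) = 5n ln n + 5n ln 5.
Subtract 24n ln n: leading term is (5 − 24) n ln n = −19 n ln n. The next term is 5n ln 5 − 5n = 5(ln 5 − 1) n. Then the (1/2) ln(2π·5n) correction.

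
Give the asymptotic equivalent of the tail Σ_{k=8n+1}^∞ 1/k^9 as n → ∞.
Σ_{k>8n} 1/k^9 ~ 1/(8 · (8n)^8)

Compare to the integral: ∫_{8n}^∞ x^(−9) dx = [−x^(−8)/8]_{8n}^∞ = 1/((9−1)·(8n)^8). Euler-Maclaurin then gives
  Σ_{k>8n} 1/k^9 = ∫_{8n}^∞ dx/x^9 − 1/(2·(8n)^9) + O(1/(8n)^10).
(Equivalently this is ζ(9) − Σ_{k≤8n} 1/k^9.)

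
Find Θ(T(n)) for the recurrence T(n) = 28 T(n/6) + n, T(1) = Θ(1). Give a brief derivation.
T(n) = Θ(n^(log_6 28))

Master theorem: compare f(n) = n to n^(log_6 28) where log_6 28 ≈ 1.860. Since 1 < log_6 28, we have f(n) = O(n^(log_6 28 − ε)) for some ε > 0 — Case 1. Hence T(n) = Θ(n^(log_6 28)).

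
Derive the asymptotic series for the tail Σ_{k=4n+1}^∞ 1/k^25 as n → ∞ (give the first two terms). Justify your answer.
Σ_{k>4n} 1/k^25 = 1/(24 · (4n)^24) − 1/(2 · (4n)^25) + O(1/(4n)^26)

Compare to the integral: ∫_{4n}^∞ x^(−25) dx = [−x^(−24)/24]_{4n}^∞ = 1/((25−1)·(4n)^24). The Euler-Maclaurin correction adds −f(4n)/2 = −1/(2·(4n)^25). Euler-Maclaurin then gives
  Σ_{k>4n} 1/k^25 = ∫_{4n}^∞ dx/x^25 − 1/(2·(4n)^25) + O(1/(4n)^26).
(Equivalently this is ζ(25) − Σ_{k≤4n} 1/k^25.)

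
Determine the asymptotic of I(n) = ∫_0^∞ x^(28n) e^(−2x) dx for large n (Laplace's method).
I(n) ~ (sqrt(2π·28n) / 2) · (28n/(2e))^(28n)

Write the integrand as exp(28n ln x − 2x) and set f(x) = 28n ln x − 2x. Then f'(x) = 28n/x − 2 = 0 at x* = 28n/2, and f''(x*) = −28n/x*^2 = −2^2/(28n). Laplace's method (interior maximum) gives
  I(n) ~ e^(f(x*)) · sqrt(2π / |f''(x*)|)
        = exp(28n ln(28n/2) − 28n) · sqrt(2π · 28n / 2^2)
        = (28n/2)^(28n) e^(−28n) · sqrt(2π·28n) / 2
        = (sqrt(2π·28n) / 2) · (28n/(2e))^(28n).
This matches Γ(28n+1)/2^(28n+1) with Stirling applied to Γ.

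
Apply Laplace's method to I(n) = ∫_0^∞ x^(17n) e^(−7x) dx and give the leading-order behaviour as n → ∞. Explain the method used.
I(n) ~ (sqrt(2π·17n) / 7) · (17n/(7e))^(17n)

Write the integrand as exp(17n ln x − 7x) and set f(x) = 17n ln x − 7x. Then f'(x) = 17n/x − 7 = 0 at x* = 17n/7, and f''(x*) = −17n/x*^2 = −7^2/(17n). Laplace's method (interior maximum) gives
  I(n) ~ e^(f(x*)) · sqrt(2π / |f''(x*)|)
        = exp(17n ln(17n/7) − 17n) · sqrt(2π · 17n / 7^2)
        = (17n/7)^(17n) e^(−17n) · sqrt(2π·17n) / 7
        = (sqrt(2π·17n) / 7) · (17n/(7e))^(17n).
This matches Γ(17n+1)/7^(17n+1) with Stirling applied to Γ.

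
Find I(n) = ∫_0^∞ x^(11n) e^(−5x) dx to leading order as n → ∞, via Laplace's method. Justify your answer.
I(n) ~ (sqrt(2π·11n) / 5) · (11n/(5e))^(11n)

Write the integrand as exp(11n ln x − 5x) and set f(x) = 11n ln x − 5x. Then f'(x) = 11n/x − 5 = 0 at x* = 11n/5, and f''(x*) = −11n/x*^2 = −5^2/(11n). Laplace's method (interior maximum) gives
  I(n) ~ e^(f(x*)) · sqrt(2π / |f''(x*)|)
        = exp(11n ln(11n/5) − 11n) · sqrt(2π · 11n / 5^2)
        = (11n/5)^(11n) e^(−11n) · sqrt(2π·11n) / 5
        = (sqrt(2π·11n) / 5) · (11n/(5e))^(11n).
This matches Γ(11n+1)/5^(11n+1) with Stirling applied to Γ.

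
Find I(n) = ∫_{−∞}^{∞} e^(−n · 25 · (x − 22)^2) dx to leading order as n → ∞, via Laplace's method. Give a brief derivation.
I(n) = sqrt(π/(25n))

Here φ(x) = 25 · (x − 22)^2 has its unique minimum at x* = 22 with φ(x*) = 0 and φ''(x*) = 50. Laplace's method gives
  I(n) ~ e^(−n φ(x*)) · sqrt(2π / (n · φ''(x*))) = sqrt(2π / (50n)) = sqrt(π/(25n)).
This is exact: substituting u = (x − 22)·sqrt(25n) gives I(n) = (1/sqrt(25n)) ∫_{−∞}^{∞} e^(−u^2) du = sqrt(π/(25n)).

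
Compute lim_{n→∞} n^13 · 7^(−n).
lim = 0

Exponentials with base > 1 dominate every fixed polynomial: for any fixed c, n^c / 7^n → 0 as n → ∞ (e.g. by the ratio test, or by writing 7^n = e^(n ln 7) and noting e^(n ln 7) / n^c → ∞). Hence n^13 · 7^(−n) = n^13 / 7^n → 0.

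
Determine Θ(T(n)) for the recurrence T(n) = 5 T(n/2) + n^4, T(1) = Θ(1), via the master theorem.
T(n) = Θ(n^4)

log_2 5 ≈ 2.322. f(n) = n^4 dominates n^(log_2 5) since 4 > 2.322, and the regularity condition a·f(n/b) = 5·(n/2)^4 = (5/16)·n^4 ≤ c·f(n) holds with c = 5/16 ≈ 0.312 < 1. So this is Case 3: T(n) = Θ(f(n)) = Θ(n^4).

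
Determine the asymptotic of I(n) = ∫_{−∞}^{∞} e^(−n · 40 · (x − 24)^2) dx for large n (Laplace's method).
I(n) = sqrt(π/(40n))

Here φ(x) = 40 · (x − 24)^2 has its unique minimum at x* = 24 with φ(x*) = 0 and φ''(x*) = 80. Laplace's method gives
  I(n) ~ e^(−n φ(x*)) · sqrt(2π / (n · φ''(x*))) = sqrt(2π / (80n)) = sqrt(π/(40n)).
This is exact: substituting u = (x − 24)·sqrt(40n) gives I(n) = (1/sqrt(40n)) ∫_{−∞}^{∞} e^(−u^2) du = sqrt(π/(40n)).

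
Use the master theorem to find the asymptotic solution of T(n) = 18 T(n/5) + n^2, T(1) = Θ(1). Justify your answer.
T(n) = Θ(n^2)

log_5 18 ≈ 1.796. f(n) = n^2 dominates n^(log_5 18) since 2 > 1.796, and the regularity condition a·f(n/b) = 18·(n/5)^2 = (18/25)·n^2 ≤ c·f(n) holds with c = 18/25 ≈ 0.72 < 1. So this is Case 3: T(n) = Θ(f(n)) = Θ(n^2).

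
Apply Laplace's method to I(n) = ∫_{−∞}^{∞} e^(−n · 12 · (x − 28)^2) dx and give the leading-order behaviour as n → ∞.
I(n) = sqrt(π/(12n))

Here φ(x) = 12 · (x − 28)^2 has its unique minimum at x* = 28 with φ(x*) = 0 and φ''(x*) = 24. Laplace's method gives
  I(n) ~ e^(−n φ(x*)) · sqrt(2π / (n · φ''(x*))) = sqrt(2π / (24n)) = sqrt(π/(12n)).
This is exact: substituting u = (x − 28)·sqrt(12n) gives I(n) = (1/sqrt(12n)) ∫_{−∞}^{∞} e^(−u^2) du = sqrt(π/(12n)).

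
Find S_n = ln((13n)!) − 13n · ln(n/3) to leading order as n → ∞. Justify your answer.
S_n ~ 13n · (ln 39 − 1) + O(ln n)

Stirling: ln((13n)!) = 13n ln(13n) − 13n + O(ln n).
  S_n = 13n ln(13n) − 13n − 13n ln(n/3) + O(ln n)
      = 13n ln(13n) − 13n ln n + 13n ln 3 − 13n + O(ln n)
      = 13n ln 13 + 13n ln 3 − 13n + O(ln n)
      = 13n (ln 39 − 1) + O(ln n).
Numerically ln(39) − 1 ≈ 2.6636.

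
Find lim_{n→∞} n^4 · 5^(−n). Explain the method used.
lim = 0

Exponentials with base > 1 dominate every fixed polynomial: for any fixed c, n^c / 5^n → 0 as n → ∞ (e.g. by the ratio test, or by writing 5^n = e^(n ln 5) and noting e^(n ln 5) / n^c → ∞). Hence n^4 · 5^(−n) = n^4 / 5^n → 0.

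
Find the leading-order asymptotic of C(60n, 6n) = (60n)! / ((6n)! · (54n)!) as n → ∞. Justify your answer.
C(60n, 6n) ~ (10000000000/387420489)^(6n) · sqrt(5/(9π·6n))

Write N = 6n. Apply Stirling to each factorial:
  (10N)! ~ sqrt(2π·10N) · (10N/e)^(10N),
  N! ~ sqrt(2π N) · (N/e)^N,
  (9N)! ~ sqrt(2π·9N) · (9N/e)^(9N).
The exponential factors combine to (10N)^(10N) / (N^N · (9N)^(9N)) = 10^(10N)/9^(9N) = (10^10/9^9)^N = (10000000000/387420489)^N.
The square-root prefactors combine to sqrt(2π·10N) / (sqrt(2π N)·sqrt(2π·9N)) = sqrt(10 / (2π·9·N)) = sqrt(5/(9π·6n)).
Substituting N = 6n: C(60n, 6n) ~ (10000000000/387420489)^(6n) · sqrt(5/(9π·6n)).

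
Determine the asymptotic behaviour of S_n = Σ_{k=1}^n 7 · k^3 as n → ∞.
S_n ~ 7 · n^4 / 4

By integral comparison (Euler-Maclaurin), Σ_{k=1}^n 7 · k^3 = 7 · ∫_0^n x^3 dx + O(n^3) = 7 · n^4/4 + O(n^3). (Equivalently, Faulhaber's formula gives the same leading term.)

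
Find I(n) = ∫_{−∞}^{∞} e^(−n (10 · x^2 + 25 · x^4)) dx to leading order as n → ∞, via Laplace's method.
I(n) ~ sqrt(π/(10n))

φ(x) = 10 · x^2 + 25 · x^4 has its unique global minimum at x* = 0 (since φ'(x) = 20x + 100x^3 = 0 only at x = 0 for real x with both coefficients positive, and φ → ∞ as |x| → ∞). At x* = 0, φ(0) = 0 and φ''(0) = 20. Laplace's method then gives
  I(n) ~ sqrt(2π / (n · φ''(0))) · e^(−n φ(0)) = sqrt(2π / (20n)) = sqrt(π/(10n)).
The 25 · x^4 term contributes only at subleading order (an O(1/n) relative correction).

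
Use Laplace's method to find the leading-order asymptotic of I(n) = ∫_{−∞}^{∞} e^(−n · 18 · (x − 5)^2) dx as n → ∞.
I(n) = sqrt(π/(18n))

Here φ(x) = 18 · (x − 5)^2 has its unique minimum at x* = 5 with φ(x*) = 0 and φ''(x*) = 36. Laplace's method gives
  I(n) ~ e^(−n φ(x*)) · sqrt(2π / (n · φ''(x*))) = sqrt(2π / (36n)) = sqrt(π/(18n)).
This is exact: substituting u = (x − 5)·sqrt(18n) gives I(n) = (1/sqrt(18n)) ∫_{−∞}^{∞} e^(−u^2) du = sqrt(π/(18n)).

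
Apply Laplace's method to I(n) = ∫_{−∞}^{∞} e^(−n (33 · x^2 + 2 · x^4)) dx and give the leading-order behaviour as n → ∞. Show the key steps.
I(n) ~ sqrt(π/(33n))

φ(x) = 33 · x^2 + 2 · x^4 has its unique global minimum at x* = 0 (since φ'(x) = 66x + 8x^3 = 0 only at x = 0 for real x with both coefficients positive, and φ → ∞ as |x| → ∞). At x* = 0, φ(0) = 0 and φ''(0) = 66. Laplace's method then gives
  I(n) ~ sqrt(2π / (n · φ''(0))) · e^(−n φ(0)) = sqrt(2π / (66n)) = sqrt(π/(33n)).
The 2 · x^4 term contributes only at subleading order (an O(1/n) relative correction).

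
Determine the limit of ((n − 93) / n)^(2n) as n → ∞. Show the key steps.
lim = e^(−186)

Rewrite as (1 − 93/n)^(2n). By the standard limit (1 + x/n)^n → e^x, we have (1 − 93/n)^n → e^(−93), and raising to the 2nd power gives e^(−186).
More precisely, ln[(1 − 93/n)^(2n)] = 2n · ln(1 − 93/n) = 2n · (-93/n + O(1/n^2)) = -186 + O(1/n) → -186.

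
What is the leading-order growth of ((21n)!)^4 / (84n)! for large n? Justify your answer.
((21n)!)^4/(84n)! ~ ((2π·21n)^(3/2) / 2) · 4^(−4·21n)  →  0

Write N = 21n. Stirling: N! ~ sqrt(2π N)(N/e)^N and (4N)! ~ sqrt(2π·4N)·(4N/e)^(4N).
  (N!)^4/(4N)! ~ (2π N)^(4/2) (N/e)^(4N) / [sqrt(2π·4N) (4N/e)^(4N)]
     = (2π N)^(4/2) / sqrt(2π·4N) · (N/(4N))^(4N)
     = (2π N)^((4−1)/2) / 2 · 4^(−4N).
Since 4^4 > 1, the factor 4^(−4N) decays exponentially, so the ratio → 0. Substituting N = 21n gives the stated form.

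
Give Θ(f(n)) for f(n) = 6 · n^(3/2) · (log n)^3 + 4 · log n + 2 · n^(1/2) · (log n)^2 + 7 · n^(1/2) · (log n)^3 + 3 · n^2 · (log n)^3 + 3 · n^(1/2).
f(n) ∈ Θ(n^2 · (log n)^3)

Compare the terms by growth order. For large n, n^a · (log n)^b dominates n^a' · (log n)^b' iff a > a', or (a = a' and b > b'). Ranking the 6 terms shows the dominant one is 3 · n^2 · (log n)^3. Hence f(n) ∈ Θ(n^2 · (log n)^3).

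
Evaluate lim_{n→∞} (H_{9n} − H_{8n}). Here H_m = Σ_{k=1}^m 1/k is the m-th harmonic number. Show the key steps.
lim = ln(9/8)

Euler-Maclaurin gives H_m = ln m + γ + 1/(2m) + O(1/m^2). The γ and O(1/m) terms cancel in the difference:
  H_{9n} − H_{8n} = ln(9n) − ln(8n) + O(1/n) = ln(9/8) + O(1/n).
Hence the limit is ln(9/8).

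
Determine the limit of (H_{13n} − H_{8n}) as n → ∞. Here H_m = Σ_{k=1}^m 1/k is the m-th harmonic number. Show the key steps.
lim = ln(13/8)

Euler-Maclaurin gives H_m = ln m + γ + 1/(2m) + O(1/m^2). The γ and O(1/m) terms cancel in the difference:
  H_{13n} − H_{8n} = ln(13n) − ln(8n) + O(1/n) = ln(13/8) + O(1/n).
Hence the limit is ln(13/8).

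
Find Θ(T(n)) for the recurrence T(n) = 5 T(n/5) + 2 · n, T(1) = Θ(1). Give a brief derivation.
T(n) = Θ(n log n)

log_5 5 = 1, and f(n) = 2 · n = Θ(n^(log_5 5)). This is Case 2 of the master theorem: T(n) = Θ(f(n) · log n) = Θ(n log n).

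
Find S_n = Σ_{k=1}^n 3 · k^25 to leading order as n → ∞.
S_n ~ 3 · n^26 / 26

By integral comparison (Euler-Maclaurin), Σ_{k=1}^n 3 · k^25 = 3 · ∫_0^n x^25 dx + O(n^25) = 3 · n^26/26 + O(n^25). (Equivalently, Faulhaber's formula gives the same leading term.)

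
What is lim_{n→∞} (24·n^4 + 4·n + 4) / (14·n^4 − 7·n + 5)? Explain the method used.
lim = 24/14 = 12/7

For large n the leading n^4 terms dominate both numerator and denominator. Dividing top and bottom by n^4, every other term tends to 0, leaving 24/14 = 12/7.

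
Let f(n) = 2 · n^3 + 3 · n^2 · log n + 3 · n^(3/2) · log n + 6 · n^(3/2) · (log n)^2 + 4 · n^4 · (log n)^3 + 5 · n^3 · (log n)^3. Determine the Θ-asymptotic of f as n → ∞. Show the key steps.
f(n) ∈ Θ(n^4 · (log n)^3)

Compare the terms by growth order. For large n, n^a · (log n)^b dominates n^a' · (log n)^b' iff a > a', or (a = a' and b > b'). Ranking the 6 terms shows the dominant one is 4 · n^4 · (log n)^3. Hence f(n) ∈ Θ(n^4 · (log n)^3).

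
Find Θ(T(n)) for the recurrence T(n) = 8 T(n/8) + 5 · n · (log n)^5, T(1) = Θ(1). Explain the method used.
T(n) = Θ(n · (log n)^6)

Here log_8 8 = 1 and f(n) = 5 · n · (log n)^5 = Θ(n^(log_8 8) · (log n)^5). This is the extended Case 2 of the master theorem (f matches the critical exponent up to log factors), giving T(n) = Θ(n^(log_8 8) · (log n)^(5+1)) = Θ(n · (log n)^6).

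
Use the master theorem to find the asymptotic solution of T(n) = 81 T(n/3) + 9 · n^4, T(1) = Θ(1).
T(n) = Θ(n^4 log n)

log_3 81 = 4, and f(n) = 9 · n^4 = Θ(n^(log_3 81)). This is Case 2 of the master theorem: T(n) = Θ(f(n) · log n) = Θ(n^4 log n).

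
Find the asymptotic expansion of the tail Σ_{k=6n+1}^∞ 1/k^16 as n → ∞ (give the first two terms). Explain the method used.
Σ_{k>6n} 1/k^16 = 1/(15 · (6n)^15) − 1/(2 · (6n)^16) + O(1/(6n)^17)

Compare to the integral: ∫_{6n}^∞ x^(−16) dx = [−x^(−15)/15]_{6n}^∞ = 1/((16−1)·(6n)^15). The Euler-Maclaurin correction adds −f(6n)/2 = −1/(2·(6n)^16). Euler-Maclaurin then gives
  Σ_{k>6n} 1/k^16 = ∫_{6n}^∞ dx/x^16 − 1/(2·(6n)^16) + O(1/(6n)^17).
(Equivalently this is ζ(16) − Σ_{k≤6n} 1/k^16.)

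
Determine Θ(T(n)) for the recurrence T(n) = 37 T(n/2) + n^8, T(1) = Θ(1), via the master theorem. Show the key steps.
T(n) = Θ(n^8)

log_2 37 ≈ 5.209. f(n) = n^8 dominates n^(log_2 37) since 8 > 5.209, and the regularity condition a·f(n/b) = 37·(n/2)^8 = (37/256)·n^8 ≤ c·f(n) holds with c = 37/256 ≈ 0.145 < 1. So this is Case 3: T(n) = Θ(f(n)) = Θ(n^8).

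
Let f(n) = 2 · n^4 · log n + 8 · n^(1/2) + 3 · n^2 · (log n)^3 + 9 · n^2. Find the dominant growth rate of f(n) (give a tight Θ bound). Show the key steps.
f(n) ∈ Θ(n^4 · log n)

Compare the terms by growth order. For large n, n^a · (log n)^b dominates n^a' · (log n)^b' iff a > a', or (a = a' and b > b'). Ranking the 4 terms shows the dominant one is 2 · n^4 · log n. Hence f(n) ∈ Θ(n^4 · log n).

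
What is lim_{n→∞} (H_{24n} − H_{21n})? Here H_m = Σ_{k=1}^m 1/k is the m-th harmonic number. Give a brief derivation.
lim = ln(24/21) = ln(8/7)

Euler-Maclaurin gives H_m = ln m + γ + 1/(2m) + O(1/m^2). The γ and O(1/m) terms cancel in the difference:
  H_{24n} − H_{21n} = ln(24n) − ln(21n) + O(1/n) = ln(24/21) + O(1/n).
Hence the limit is ln(24/21) = ln(8/7).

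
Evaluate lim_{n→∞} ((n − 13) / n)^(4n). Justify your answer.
lim = e^(−52)

Rewrite as (1 − 13/n)^(4n). By the standard limit (1 + x/n)^n → e^x, we have (1 − 13/n)^n → e^(−13), and raising to the 4th power gives e^(−52).
More precisely, ln[(1 − 13/n)^(4n)] = 4n · ln(1 − 13/n) = 4n · (-13/n + O(1/n^2)) = -52 + O(1/n) → -52.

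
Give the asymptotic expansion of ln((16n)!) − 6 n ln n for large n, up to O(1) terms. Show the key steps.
ln((16n)!) − 6 n ln n = 10 n ln n + 16(ln 16 − 1) n + (1/2) ln(2π·16n) + O(1/n)

Stirling: ln((16n)!) = 16n ln(16n) − 16n + (1/2) ln(2π·16n) + O(1/n).
Expand 16n ln(16n) = 16n (ln n + ln 16) = 16n ln n + 16n ln 16.
Subtract 6n ln n: leading term is (16 − 6) n ln n = 10 n ln n. The next term is 16n ln 16 − 16n = 16(ln 16 − 1) n. Then the (1/2) ln(2π·16n) correction.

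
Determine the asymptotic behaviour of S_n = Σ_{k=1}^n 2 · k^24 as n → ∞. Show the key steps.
S_n ~ 2 · n^25 / 25

By integral comparison (Euler-Maclaurin), Σ_{k=1}^n 2 · k^24 = 2 · ∫_0^n x^24 dx + O(n^24) = 2 · n^25/25 + O(n^24). (Equivalently, Faulhaber's formula gives the same leading term.)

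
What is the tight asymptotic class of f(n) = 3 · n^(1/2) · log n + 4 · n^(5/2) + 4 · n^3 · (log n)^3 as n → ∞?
f(n) ∈ Θ(n^3 · (log n)^3)

Compare the terms by growth order. For large n, n^a · (log n)^b dominates n^a' · (log n)^b' iff a > a', or (a = a' and b > b'). Ranking the 3 terms shows the dominant one is 4 · n^3 · (log n)^3. Hence f(n) ∈ Θ(n^3 · (log n)^3).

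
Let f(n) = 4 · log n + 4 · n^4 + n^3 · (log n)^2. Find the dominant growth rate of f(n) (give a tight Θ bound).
f(n) ∈ Θ(n^4)

Compare the terms by growth order. For large n, n^a · (log n)^b dominates n^a' · (log n)^b' iff a > a', or (a = a' and b > b'). Ranking the 3 terms shows the dominant one is 4 · n^4. Hence f(n) ∈ Θ(n^4).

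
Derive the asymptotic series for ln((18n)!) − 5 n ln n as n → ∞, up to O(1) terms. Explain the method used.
ln((18n)!) − 5 n ln n = 13 n ln n + 18(ln 18 − 1) n + (1/2) ln(2π·18n) + O(1/n)

Stirling: ln((18n)!) = 18n ln(18n) − 18n + (1/2) ln(2π·18n) + O(1/n).
Expand 18n ln(18n) = 18n (ln n + ln 18) = 18n ln n + 18n ln 18.
Subtract 5n ln n: leading term is (18 − 5) n ln n = 13 n ln n. The next term is 18n ln 18 − 18n = 18(ln 18 − 1) n. Then the (1/2) ln(2π·18n) correction.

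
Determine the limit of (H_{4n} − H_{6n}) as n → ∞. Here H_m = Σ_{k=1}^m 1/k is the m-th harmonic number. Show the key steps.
lim = ln(4/6) = ln(2/3)

Euler-Maclaurin gives H_m = ln m + γ + 1/(2m) + O(1/m^2). The γ and O(1/m) terms cancel in the difference:
  H_{4n} − H_{6n} = ln(4n) − ln(6n) + O(1/n) = ln(4/6) + O(1/n).
Hence the limit is ln(4/6) = ln(2/3).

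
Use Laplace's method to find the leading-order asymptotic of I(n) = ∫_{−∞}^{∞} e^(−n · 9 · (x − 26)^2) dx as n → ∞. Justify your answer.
I(n) = sqrt(π/(9n))

Here φ(x) = 9 · (x − 26)^2 has its unique minimum at x* = 26 with φ(x*) = 0 and φ''(x*) = 18. Laplace's method gives
  I(n) ~ e^(−n φ(x*)) · sqrt(2π / (n · φ''(x*))) = sqrt(2π / (18n)) = sqrt(π/(9n)).
This is exact: substituting u = (x − 26)·sqrt(9n) gives I(n) = (1/sqrt(9n)) ∫_{−∞}^{∞} e^(−u^2) du = sqrt(π/(9n)).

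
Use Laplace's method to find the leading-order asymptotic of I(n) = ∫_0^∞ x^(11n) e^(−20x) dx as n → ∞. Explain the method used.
I(n) ~ (sqrt(2π·11n) / 20) · (11n/(20e))^(11n)

Write the integrand as exp(11n ln x − 20x) and set f(x) = 11n ln x − 20x. Then f'(x) = 11n/x − 20 = 0 at x* = 11n/20, and f''(x*) = −11n/x*^2 = −20^2/(11n). Laplace's method (interior maximum) gives
  I(n) ~ e^(f(x*)) · sqrt(2π / |f''(x*)|)
        = exp(11n ln(11n/20) − 11n) · sqrt(2π · 11n / 20^2)
        = (11n/20)^(11n) e^(−11n) · sqrt(2π·11n) / 20
        = (sqrt(2π·11n) / 20) · (11n/(20e))^(11n).
This matches Γ(11n+1)/20^(11n+1) with Stirling applied to Γ.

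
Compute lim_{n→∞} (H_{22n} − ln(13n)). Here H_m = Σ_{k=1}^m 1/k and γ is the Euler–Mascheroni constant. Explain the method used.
lim = ln(22/13) + γ

By Euler-Maclaurin, H_m = ln m + γ + O(1/m). So
  H_{22n} − ln(13n) = ln(22n) + γ − ln(13n) + O(1/n)
                       = ln(22/13) + γ + O(1/n).
Hence the limit is ln(22/13) + γ.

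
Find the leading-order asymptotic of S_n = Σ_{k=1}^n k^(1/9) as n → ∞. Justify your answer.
S_n ~ (9/10) · n^(10/9)

Integral comparison: Σ_{k=1}^n k^(1/9) = ∫_0^n x^(1/9) dx + O(n^(1/9)). The integral is n^(1 + 1/9) / (1 + 1/9) = n^((1+9)/9) / ((1+9)/9) = (9/10) · n^(10/9).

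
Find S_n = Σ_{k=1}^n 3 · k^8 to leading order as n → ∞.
S_n ~ n^9 / 3

By integral comparison (Euler-Maclaurin), Σ_{k=1}^n 3 · k^8 = 3 · ∫_0^n x^8 dx + O(n^8) = 3 · n^9/9 = n^9 / 3 + O(n^8). (Equivalently, Faulhaber's formula gives the same leading term.)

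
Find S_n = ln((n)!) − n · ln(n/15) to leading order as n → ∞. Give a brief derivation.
S_n ~ n · (ln 15 − 1) + O(ln n)

Stirling: ln((n)!) = n ln(n) − n + O(ln n).
  S_n = n ln(n) − n − n ln(n/15) + O(ln n)
      = n ln(n) − n ln n + n ln 15 − n + O(ln n)
      = n ln 15 − n + O(ln n)
      = n (ln 15 − 1) + O(ln n).
Numerically ln(15) − 1 ≈ 1.7081.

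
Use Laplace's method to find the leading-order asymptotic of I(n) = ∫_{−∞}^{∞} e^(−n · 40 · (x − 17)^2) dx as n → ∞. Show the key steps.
I(n) = sqrt(π/(40n))

Here φ(x) = 40 · (x − 17)^2 has its unique minimum at x* = 17 with φ(x*) = 0 and φ''(x*) = 80. Laplace's method gives
  I(n) ~ e^(−n φ(x*)) · sqrt(2π / (n · φ''(x*))) = sqrt(2π / (80n)) = sqrt(π/(40n)).
This is exact: substituting u = (x − 17)·sqrt(40n) gives I(n) = (1/sqrt(40n)) ∫_{−∞}^{∞} e^(−u^2) du = sqrt(π/(40n)).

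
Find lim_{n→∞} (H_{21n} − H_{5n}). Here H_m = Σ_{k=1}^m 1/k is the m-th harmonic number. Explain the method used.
lim = ln(21/5)

Euler-Maclaurin gives H_m = ln m + γ + 1/(2m) + O(1/m^2). The γ and O(1/m) terms cancel in the difference:
  H_{21n} − H_{5n} = ln(21n) − ln(5n) + O(1/n) = ln(21/5) + O(1/n).
Hence the limit is ln(21/5).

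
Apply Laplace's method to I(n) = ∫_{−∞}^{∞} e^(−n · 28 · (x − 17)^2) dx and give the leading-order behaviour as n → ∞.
I(n) = sqrt(π/(28n))

Here φ(x) = 28 · (x − 17)^2 has its unique minimum at x* = 17 with φ(x*) = 0 and φ''(x*) = 56. Laplace's method gives
  I(n) ~ e^(−n φ(x*)) · sqrt(2π / (n · φ''(x*))) = sqrt(2π / (56n)) = sqrt(π/(28n)).
This is exact: substituting u = (x − 17)·sqrt(28n) gives I(n) = (1/sqrt(28n)) ∫_{−∞}^{∞} e^(−u^2) du = sqrt(π/(28n)).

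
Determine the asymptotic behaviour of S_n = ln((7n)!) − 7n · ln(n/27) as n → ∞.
S_n ~ 7n · (ln 189 − 1) + O(ln n)

Stirling: ln((7n)!) = 7n ln(7n) − 7n + O(ln n).
  S_n = 7n ln(7n) − 7n − 7n ln(n/27) + O(ln n)
      = 7n ln(7n) − 7n ln n + 7n ln 27 − 7n + O(ln n)
      = 7n ln 7 + 7n ln 27 − 7n + O(ln n)
      = 7n (ln 189 − 1) + O(ln n).
Numerically ln(189) − 1 ≈ 4.2417.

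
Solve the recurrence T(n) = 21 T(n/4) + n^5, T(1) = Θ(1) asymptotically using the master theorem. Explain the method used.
T(n) = Θ(n^5)

log_4 21 ≈ 2.196. f(n) = n^5 dominates n^(log_4 21) since 5 > 2.196, and the regularity condition a·f(n/b) = 21·(n/4)^5 = (21/1024)·n^5 ≤ c·f(n) holds with c = 21/1024 ≈ 0.0205 < 1. So this is Case 3: T(n) = Θ(f(n)) = Θ(n^5).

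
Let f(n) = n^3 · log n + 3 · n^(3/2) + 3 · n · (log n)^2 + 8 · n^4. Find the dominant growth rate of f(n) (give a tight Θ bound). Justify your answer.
f(n) ∈ Θ(n^4)

Compare the terms by growth order. For large n, n^a · (log n)^b dominates n^a' · (log n)^b' iff a > a', or (a = a' and b > b'). Ranking the 4 terms shows the dominant one is 8 · n^4. Hence f(n) ∈ Θ(n^4).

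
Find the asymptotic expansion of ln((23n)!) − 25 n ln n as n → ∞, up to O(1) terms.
ln((23n)!) − 25 n ln n = −2 n ln n + 23(ln 23 − 1) n + (1/2) ln(2π·23n) + O(1/n)

Stirling: ln((23n)!) = 23n ln(23n) − 23n + (1/2) ln(2π·23n) + O(1/n).
Expand 23n ln(23n) = 23n (ln n + ln 23) = 23n ln n + 23n ln 23.
Subtract 25n ln n: leading term is (23 − 25) n ln n = −2 n ln n. The next term is 23n ln 23 − 23n = 23(ln 23 − 1) n. Then the (1/2) ln(2π·23n) correction.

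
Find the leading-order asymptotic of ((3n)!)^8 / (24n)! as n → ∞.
((3n)!)^8/(24n)! ~ ((2π·3n)^(7/2) / sqrt(8)) · 8^(−8·3n)  →  0

Write N = 3n. Stirling: N! ~ sqrt(2π N)(N/e)^N and (8N)! ~ sqrt(2π·8N)·(8N/e)^(8N).
  (N!)^8/(8N)! ~ (2π N)^(8/2) (N/e)^(8N) / [sqrt(2π·8N) (8N/e)^(8N)]
     = (2π N)^(8/2) / sqrt(2π·8N) · (N/(8N))^(8N)
     = (2π N)^((8−1)/2) / sqrt(8) · 8^(−8N).
Since 8^8 > 1, the factor 8^(−8N) decays exponentially, so the ratio → 0. Substituting N = 3n gives the stated form.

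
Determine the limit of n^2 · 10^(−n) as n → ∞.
lim = 0

Exponentials with base > 1 dominate every fixed polynomial: for any fixed c, n^c / 10^n → 0 as n → ∞ (e.g. by the ratio test, or by writing 10^n = e^(n ln 10) and noting e^(n ln 10) / n^c → ∞). Hence n^2 · 10^(−n) = n^2 / 10^n → 0.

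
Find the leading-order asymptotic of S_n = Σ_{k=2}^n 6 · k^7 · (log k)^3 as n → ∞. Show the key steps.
S_n ~ 3 · n^8 · (log n)^3 / 4

By integral comparison, S_n = ∫_1^n 6 · x^7 · (log x)^3 dx + O(n^7 · (log n)^3). For the integral, the leading term of ∫_1^n x^7 (log x)^3 dx is n^8/8 · (log n)^3 (by repeated integration by parts; each step lowers the log-exponent and produces a relatively O(1/log n) correction). Hence S_n ~ 3 · n^8 · (log n)^3 / 4.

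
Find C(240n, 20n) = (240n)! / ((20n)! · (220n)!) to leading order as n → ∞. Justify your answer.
C(240n, 20n) ~ (8916100448256/285311670611)^(20n) · sqrt(6/(11π·20n))

Write N = 20n. Apply Stirling to each factorial:
  (12N)! ~ sqrt(2π·12N) · (12N/e)^(12N),
  N! ~ sqrt(2π N) · (N/e)^N,
  (11N)! ~ sqrt(2π·11N) · (11N/e)^(11N).
The exponential factors combine to (12N)^(12N) / (N^N · (11N)^(11N)) = 12^(12N)/11^(11N) = (12^12/11^11)^N = (8916100448256/285311670611)^N.
The square-root prefactors combine to sqrt(2π·12N) / (sqrt(2π N)·sqrt(2π·11N)) = sqrt(12 / (2π·11·N)) = sqrt(6/(11π·20n)).
Substituting N = 20n: C(240n, 20n) ~ (8916100448256/285311670611)^(20n) · sqrt(6/(11π·20n)).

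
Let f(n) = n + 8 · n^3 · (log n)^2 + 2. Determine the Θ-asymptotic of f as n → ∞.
f(n) ∈ Θ(n^3 · (log n)^2)

Compare the terms by growth order. For large n, n^a · (log n)^b dominates n^a' · (log n)^b' iff a > a', or (a = a' and b > b'). Ranking the 3 terms shows the dominant one is 8 · n^3 · (log n)^2. Hence f(n) ∈ Θ(n^3 · (log n)^2).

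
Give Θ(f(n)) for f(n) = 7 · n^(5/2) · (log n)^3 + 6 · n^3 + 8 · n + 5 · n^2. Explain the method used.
f(n) ∈ Θ(n^3)

Compare the terms by growth order. For large n, n^a · (log n)^b dominates n^a' · (log n)^b' iff a > a', or (a = a' and b > b'). Ranking the 4 terms shows the dominant one is 6 · n^3. Hence f(n) ∈ Θ(n^3).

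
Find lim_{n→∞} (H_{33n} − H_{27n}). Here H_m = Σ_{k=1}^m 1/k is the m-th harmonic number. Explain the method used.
lim = ln(33/27) = ln(11/9)

Euler-Maclaurin gives H_m = ln m + γ + 1/(2m) + O(1/m^2). The γ and O(1/m) terms cancel in the difference:
  H_{33n} − H_{27n} = ln(33n) − ln(27n) + O(1/n) = ln(33/27) + O(1/n).
Hence the limit is ln(33/27) = ln(11/9).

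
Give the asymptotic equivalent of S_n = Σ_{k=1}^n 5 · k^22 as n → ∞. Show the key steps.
S_n ~ 5 · n^23 / 23

By integral comparison (Euler-Maclaurin), Σ_{k=1}^n 5 · k^22 = 5 · ∫_0^n x^22 dx + O(n^22) = 5 · n^23/23 + O(n^22). (Equivalently, Faulhaber's formula gives the same leading term.)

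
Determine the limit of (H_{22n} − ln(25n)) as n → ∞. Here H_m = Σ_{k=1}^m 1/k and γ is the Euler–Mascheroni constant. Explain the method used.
lim = ln(22/25) + γ

By Euler-Maclaurin, H_m = ln m + γ + O(1/m). So
  H_{22n} − ln(25n) = ln(22n) + γ − ln(25n) + O(1/n)
                       = ln(22/25) + γ + O(1/n).
Hence the limit is ln(22/25) + γ.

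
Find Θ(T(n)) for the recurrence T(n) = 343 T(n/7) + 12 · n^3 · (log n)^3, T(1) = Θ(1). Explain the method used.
T(n) = Θ(n^3 · (log n)^4)

Here log_7 343 = 3 and f(n) = 12 · n^3 · (log n)^3 = Θ(n^(log_7 343) · (log n)^3). This is the extended Case 2 of the master theorem (f matches the critical exponent up to log factors), giving T(n) = Θ(n^(log_7 343) · (log n)^(3+1)) = Θ(n^3 · (log n)^4).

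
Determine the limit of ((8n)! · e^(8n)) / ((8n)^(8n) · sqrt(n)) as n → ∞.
lim = sqrt(2π·8)

Stirling: (8n)! ~ sqrt(2π·8n) · (8n/e)^(8n). Hence
  (8n)! · e^(8n) / (8n)^(8n) ~ sqrt(2π·8n).
Dividing by sqrt(n): sqrt(2π·8n) / sqrt(n) = sqrt(2π·8) · n^((1−1)/2), so the limit is sqrt(2π·8).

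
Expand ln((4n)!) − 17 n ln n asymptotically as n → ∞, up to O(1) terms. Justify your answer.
ln((4n)!) − 17 n ln n = −13 n ln n + 4(ln 4 − 1) n + (1/2) ln(2π·4n) + O(1/n)

Stirling: ln((4n)!) = 4n ln(4n) − 4n + (1/2) ln(2π·4n) + O(1/n).
Expand 4n ln(4n) = 4n (ln n + ln 4) = 4n ln n + 4n ln 4.
Subtract 17n ln n: leading term is (4 − 17) n ln n = −13 n ln n. The next term is 4n ln 4 − 4n = 4(ln 4 − 1) n. Then the (1/2) ln(2π·4n) correction.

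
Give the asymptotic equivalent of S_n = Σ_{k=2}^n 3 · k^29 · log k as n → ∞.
S_n ~ n^30 log n / 10 − n^30 / 300

By integral comparison, S_n = ∫_1^n 3 · x^29 · log x dx + O(n^29 · log n). For the integral, ∫ x^29 log x dx = n^30 log n / 30 − n^30/900 (integration by parts). Hence S_n ~ n^30 log n / 10 − n^30 / 300.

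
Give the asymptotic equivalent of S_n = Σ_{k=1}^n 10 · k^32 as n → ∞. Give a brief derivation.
S_n ~ 10 · n^33 / 33

By integral comparison (Euler-Maclaurin), Σ_{k=1}^n 10 · k^32 = 10 · ∫_0^n x^32 dx + O(n^32) = 10 · n^33/33 + O(n^32). (Equivalently, Faulhaber's formula gives the same leading term.)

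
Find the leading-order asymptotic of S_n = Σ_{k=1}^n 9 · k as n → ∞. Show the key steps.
S_n ~ 9 · n^2 / 2

By integral comparison (Euler-Maclaurin), Σ_{k=1}^n 9 · k = 9 · ∫_0^n x^1 dx + O(n) = 9 · n^2/2 + O(n). (Equivalently, Faulhaber's formula gives the same leading term.)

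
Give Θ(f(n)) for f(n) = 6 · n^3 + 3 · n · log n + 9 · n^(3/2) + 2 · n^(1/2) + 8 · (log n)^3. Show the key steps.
f(n) ∈ Θ(n^3)

Compare the terms by growth order. For large n, n^a · (log n)^b dominates n^a' · (log n)^b' iff a > a', or (a = a' and b > b'). Ranking the 5 terms shows the dominant one is 6 · n^3. Hence f(n) ∈ Θ(n^3).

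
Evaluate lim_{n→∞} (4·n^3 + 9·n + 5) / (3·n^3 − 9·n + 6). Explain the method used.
lim = 4/3

For large n the leading n^3 terms dominate both numerator and denominator. Dividing top and bottom by n^3, every other term tends to 0, leaving 4/3.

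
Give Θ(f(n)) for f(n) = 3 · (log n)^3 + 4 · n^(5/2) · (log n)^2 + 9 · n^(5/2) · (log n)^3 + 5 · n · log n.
f(n) ∈ Θ(n^(5/2) · (log n)^3)

Compare the terms by growth order. For large n, n^a · (log n)^b dominates n^a' · (log n)^b' iff a > a', or (a = a' and b > b'). Ranking the 4 terms shows the dominant one is 9 · n^(5/2) · (log n)^3. Hence f(n) ∈ Θ(n^(5/2) · (log n)^3).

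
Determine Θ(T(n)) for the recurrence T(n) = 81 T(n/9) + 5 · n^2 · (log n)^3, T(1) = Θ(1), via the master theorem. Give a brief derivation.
T(n) = Θ(n^2 · (log n)^4)

Here log_9 81 = 2 and f(n) = 5 · n^2 · (log n)^3 = Θ(n^(log_9 81) · (log n)^3). This is the extended Case 2 of the master theorem (f matches the critical exponent up to log factors), giving T(n) = Θ(n^(log_9 81) · (log n)^(3+1)) = Θ(n^2 · (log n)^4).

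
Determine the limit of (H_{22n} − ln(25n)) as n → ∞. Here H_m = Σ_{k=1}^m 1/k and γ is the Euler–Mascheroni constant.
lim = ln(22/25) + γ

By Euler-Maclaurin, H_m = ln m + γ + O(1/m). So
  H_{22n} − ln(25n) = ln(22n) + γ − ln(25n) + O(1/n)
                       = ln(22/25) + γ + O(1/n).
Hence the limit is ln(22/25) + γ.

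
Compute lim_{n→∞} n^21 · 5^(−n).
lim = 0

Exponentials with base > 1 dominate every fixed polynomial: for any fixed c, n^c / 5^n → 0 as n → ∞ (e.g. by the ratio test, or by writing 5^n = e^(n ln 5) and noting e^(n ln 5) / n^c → ∞). Hence n^21 · 5^(−n) = n^21 / 5^n → 0.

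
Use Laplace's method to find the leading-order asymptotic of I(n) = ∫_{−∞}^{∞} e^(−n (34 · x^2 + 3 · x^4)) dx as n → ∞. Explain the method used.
I(n) ~ sqrt(π/(34n))

φ(x) = 34 · x^2 + 3 · x^4 has its unique global minimum at x* = 0 (since φ'(x) = 68x + 12x^3 = 0 only at x = 0 for real x with both coefficients positive, and φ → ∞ as |x| → ∞). At x* = 0, φ(0) = 0 and φ''(0) = 68. Laplace's method then gives
  I(n) ~ sqrt(2π / (n · φ''(0))) · e^(−n φ(0)) = sqrt(2π / (68n)) = sqrt(π/(34n)).
The 3 · x^4 term contributes only at subleading order (an O(1/n) relative correction).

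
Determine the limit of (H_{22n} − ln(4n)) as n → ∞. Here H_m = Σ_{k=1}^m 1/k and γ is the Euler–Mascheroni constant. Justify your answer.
lim = ln(11/2) + γ

By Euler-Maclaurin, H_m = ln m + γ + O(1/m). So
  H_{22n} − ln(4n) = ln(22n) + γ − ln(4n) + O(1/n)
                       = ln(22/4) + γ + O(1/n).
Hence the limit is ln(22/4) + γ (= ln(11/2)).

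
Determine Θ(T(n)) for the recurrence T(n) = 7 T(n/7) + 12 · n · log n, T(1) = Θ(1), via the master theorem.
T(n) = Θ(n · (log n)^2)

Here log_7 7 = 1 and f(n) = 12 · n · log n = Θ(n^(log_7 7) · (log n)^1). This is the extended Case 2 of the master theorem (f matches the critical exponent up to log factors), giving T(n) = Θ(n^(log_7 7) · (log n)^(1+1)) = Θ(n · (log n)^2).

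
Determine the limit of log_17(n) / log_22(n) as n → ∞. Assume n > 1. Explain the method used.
lim = ln(22) / ln(17) = log_17(22)

Change of base: log_17(n) = ln n / ln 17 and log_22(n) = ln n / ln 22. The ratio is (ln n / ln 17) · (ln 22 / ln n) = ln 22 / ln 17, a constant independent of n. So the limit is ln 22 / ln 17 = log_17(22).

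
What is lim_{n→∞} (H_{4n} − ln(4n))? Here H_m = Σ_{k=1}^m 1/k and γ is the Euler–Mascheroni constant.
lim = γ

By Euler-Maclaurin, H_m = ln m + γ + O(1/m). So
  H_{4n} − ln(4n) = ln(4n) + γ − ln(4n) + O(1/n)
                       = ln(4/4) + γ + O(1/n).
Hence the limit is γ (since ln 1 = 0).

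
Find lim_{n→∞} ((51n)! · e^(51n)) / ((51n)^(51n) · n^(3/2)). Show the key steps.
lim = 0

Stirling: (51n)! ~ sqrt(2π·51n) · (51n/e)^(51n). Hence
  (51n)! · e^(51n) / (51n)^(51n) ~ sqrt(2π·51n).
Dividing by n^(3/2): sqrt(2π·51n) / n^(3/2) = sqrt(2π·51) · n^((1−3)/2), so the expression behaves like sqrt(2π·51) · n^((1−3)/2) → 0.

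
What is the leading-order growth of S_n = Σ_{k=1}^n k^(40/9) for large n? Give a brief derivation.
S_n ~ (9/49) · n^(49/9)

Integral comparison: Σ_{k=1}^n k^(40/9) = ∫_0^n x^(40/9) dx + O(n^(40/9)). The integral is n^(1 + 40/9) / (1 + 40/9) = n^((40+9)/9) / ((40+9)/9) = (9/49) · n^(49/9).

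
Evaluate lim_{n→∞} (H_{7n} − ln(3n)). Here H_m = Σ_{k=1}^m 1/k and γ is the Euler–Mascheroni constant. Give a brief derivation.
lim = ln(7/3) + γ

By Euler-Maclaurin, H_m = ln m + γ + O(1/m). So
  H_{7n} − ln(3n) = ln(7n) + γ − ln(3n) + O(1/n)
                       = ln(7/3) + γ + O(1/n).
Hence the limit is ln(7/3) + γ.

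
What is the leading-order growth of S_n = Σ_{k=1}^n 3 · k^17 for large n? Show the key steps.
S_n ~ n^18 / 6

By integral comparison (Euler-Maclaurin), Σ_{k=1}^n 3 · k^17 = 3 · ∫_0^n x^17 dx + O(n^17) = 3 · n^18/18 = n^18 / 6 + O(n^17). (Equivalently, Faulhaber's formula gives the same leading term.)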